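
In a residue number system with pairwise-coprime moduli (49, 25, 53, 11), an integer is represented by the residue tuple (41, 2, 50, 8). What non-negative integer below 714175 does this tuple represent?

The moduli are pairwise coprime; N = 49·25·53·11 = 714175.
N/49 = 14575; 14575 ≡ 22 (mod 49); 22·29 ≡ 1, so inverse 29.
N/25 = 28567; 28567 ≡ 17 (mod 25); 17·3 ≡ 1, so inverse 3.
N/53 = 13475; 13475 ≡ 13 (mod 53); 13·49 ≡ 1, so inverse 49.
N/11 = 64925; 64925 ≡ 3 (mod 11); 3·4 ≡ 1, so inverse 4.
x ≡ 41·14575·29 + 2·28567·3 + 50·13475·49 + 8·64925·4 = 52592427.
52592427 mod 714175 = 457652.

457652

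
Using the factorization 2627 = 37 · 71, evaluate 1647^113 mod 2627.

614

Mod 37: 1647 ≡ 19; by Fermat, exponent reduces to 113 mod 36 = 5; 19^5 ≡ 22 (mod 37).
Mod 71: 1647 ≡ 14; by Fermat, exponent reduces to 113 mod 70 = 43; 14^43 ≡ 46 (mod 71).
Combine by CRT: x ≡ 22 (mod 37), x ≡ 46 (mod 71) ⇒ x ≡ 614 (mod 2627).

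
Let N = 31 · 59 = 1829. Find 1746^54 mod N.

264

Mod 31: 1746 ≡ 10; by Fermat, exponent reduces to 54 mod 30 = 24; 10^24 ≡ 16 (mod 31).
Mod 59: 1746 ≡ 35; 35^54 ≡ 28 (mod 59).
Combine by CRT: x ≡ 16 (mod 31), x ≡ 28 (mod 59) ⇒ x ≡ 264 (mod 1829).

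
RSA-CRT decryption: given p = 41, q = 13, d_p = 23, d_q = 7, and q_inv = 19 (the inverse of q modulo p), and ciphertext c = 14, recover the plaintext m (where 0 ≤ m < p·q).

495

m₁ = c^(d_p) mod p: c ≡ 14 (mod 41), and 14^23 mod 41 = 3.
m₂ = c^(d_q) mod q: c ≡ 1 (mod 13), and 1^7 mod 13 = 1.
h = q_inv·(m₁ − m₂) mod p = 19·(3 − 1) mod 41 = 38.
m = m₂ + h·q = 1 + 38·13 = 495.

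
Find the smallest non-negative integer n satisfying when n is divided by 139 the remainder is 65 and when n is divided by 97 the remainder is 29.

1872

Combine the congruences pairwise.
From n ≡ 65 (mod 139) write n = 65 + 139t. Substituting into n ≡ 29 (mod 97) gives 139t ≡ 61 (mod 97), and since 42⁻¹ ≡ 67 (mod 97), t ≡ 13. Hence n ≡ 65 + 139·13 = 1872 (mod 13483).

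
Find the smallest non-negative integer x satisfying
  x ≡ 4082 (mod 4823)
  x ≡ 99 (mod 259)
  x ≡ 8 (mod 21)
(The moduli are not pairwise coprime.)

365807

gcd(4823, 259) = 7 and 7 | (99 − 4082), so the pair is consistent; merging gives x ≡ 8905 (mod 178451), where 178451 = lcm(4823, 259).
gcd(178451, 21) = 7 and 7 | (8 − 8905), so the pair is consistent; merging gives x ≡ 365807 (mod 535353), where 535353 = lcm(178451, 21).
The solution is unique modulo lcm(4823, 259, 21) = 535353.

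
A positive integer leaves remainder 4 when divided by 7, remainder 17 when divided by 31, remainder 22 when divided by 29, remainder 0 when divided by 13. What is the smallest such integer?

From x ≡ 4 (mod 7) write x = 4 + 7t. Substituting into x ≡ 17 (mod 31) gives 7t ≡ 13 (mod 31), and since 7⁻¹ ≡ 9 (mod 31), t ≡ 24. Hence x ≡ 4 + 7·24 = 172 (mod 217).
From x ≡ 172 (mod 217) write x = 172 + 217t. Substituting into x ≡ 22 (mod 29) gives 217t ≡ 24 (mod 29), and since 14⁻¹ ≡ 27 (mod 29), t ≡ 10. Hence x ≡ 172 + 217·10 = 2342 (mod 6293).
From x ≡ 2342 (mod 6293) write x = 2342 + 6293t. Substituting into x ≡ 0 (mod 13) gives 6293t ≡ 11 (mod 13), and since 1⁻¹ ≡ 1 (mod 13), t ≡ 11. Hence x ≡ 2342 + 6293·11 = 71565 (mod 81809).

71565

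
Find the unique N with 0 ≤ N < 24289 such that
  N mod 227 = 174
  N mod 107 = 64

From N ≡ 174 (mod 227) write N = 174 + 227t. Substituting into N ≡ 64 (mod 107) gives 227t ≡ 104 (mod 107), and since 13⁻¹ ≡ 33 (mod 107), t ≡ 8. Hence N ≡ 174 + 227·8 = 1990 (mod 24289).

1990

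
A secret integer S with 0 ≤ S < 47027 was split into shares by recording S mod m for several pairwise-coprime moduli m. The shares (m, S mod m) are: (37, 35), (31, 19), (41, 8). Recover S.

The moduli are pairwise coprime; N = 37·31·41 = 47027.
N/37 = 1271; 1271 ≡ 13 (mod 37); 13·20 ≡ 1, so inverse 20.
N/31 = 1517; 1517 ≡ 29 (mod 31); 29·15 ≡ 1, so inverse 15.
N/41 = 1147; 1147 ≡ 40 (mod 41); 40·40 ≡ 1, so inverse 40.
S ≡ 35·1271·20 + 19·1517·15 + 8·1147·40 = 1689085.
1689085 mod 47027 = 43140.

43140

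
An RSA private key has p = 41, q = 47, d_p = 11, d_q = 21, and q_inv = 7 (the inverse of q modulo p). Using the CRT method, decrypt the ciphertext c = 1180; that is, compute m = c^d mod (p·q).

m₁ = c^(d_p) mod p: c ≡ 32 (mod 41), and 32^11 mod 41 = 9.
m₂ = c^(d_q) mod q: c ≡ 5 (mod 47), and 5^21 mod 47 = 15.
h = q_inv·(m₁ − m₂) mod p = 7·(9 − 15) mod 41 = 40.
m = m₂ + h·q = 15 + 40·47 = 1895.

1895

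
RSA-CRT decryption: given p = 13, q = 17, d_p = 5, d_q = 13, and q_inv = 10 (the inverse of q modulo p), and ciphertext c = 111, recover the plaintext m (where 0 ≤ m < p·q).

m₁ = c^(d_p) mod p: c ≡ 7 (mod 13), and 7^5 mod 13 = 11.
m₂ = c^(d_q) mod q: c ≡ 9 (mod 17), and 9^13 mod 17 = 8.
h = q_inv·(m₁ − m₂) mod p = 10·(11 − 8) mod 13 = 4.
m = m₂ + h·q = 8 + 4·17 = 76.

76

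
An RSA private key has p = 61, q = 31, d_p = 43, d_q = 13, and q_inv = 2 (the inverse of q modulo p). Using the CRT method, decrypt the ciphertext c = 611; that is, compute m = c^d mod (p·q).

1160

m₁ = c^(d_p) mod p: c ≡ 1 (mod 61), and 1^43 mod 61 = 1.
m₂ = c^(d_q) mod q: c ≡ 22 (mod 31), and 22^13 mod 31 = 13.
h = q_inv·(m₁ − m₂) mod p = 2·(1 − 13) mod 61 = 37.
m = m₂ + h·q = 13 + 37·31 = 1160.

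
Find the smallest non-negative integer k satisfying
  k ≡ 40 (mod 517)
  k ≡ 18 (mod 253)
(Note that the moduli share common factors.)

Combine the congruences pairwise.
gcd(517, 253) = 11 and 11 | (18 − 40), so the pair is consistent; merging gives k ≡ 10897 (mod 11891), where 11891 = lcm(517, 253).
The solution is unique modulo lcm(517, 253) = 11891.

10897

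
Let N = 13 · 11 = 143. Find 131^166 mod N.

Mod 13: 131 ≡ 1; by Fermat, exponent reduces to 166 mod 12 = 10; 1^10 ≡ 1 (mod 13).
Mod 11: 131 ≡ 10; by Fermat, exponent reduces to 166 mod 10 = 6; 10^6 ≡ 1 (mod 11).
Combine by CRT: x ≡ 1 (mod 13), x ≡ 1 (mod 11) ⇒ x ≡ 1 (mod 143).

1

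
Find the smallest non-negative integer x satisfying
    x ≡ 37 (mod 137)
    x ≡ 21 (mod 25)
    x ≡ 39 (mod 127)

59221

The moduli are pairwise coprime; N = 137·25·127 = 434975.
N/137 = 3175; 3175 ≡ 24 (mod 137); 24·40 ≡ 1, so inverse 40.
N/25 = 17399; 17399 ≡ 24 (mod 25); 24·24 ≡ 1, so inverse 24.
N/127 = 3425; 3425 ≡ 123 (mod 127); 123·95 ≡ 1, so inverse 95.
x ≡ 37·3175·40 + 21·17399·24 + 39·3425·95 = 26157721.
26157721 mod 434975 = 59221.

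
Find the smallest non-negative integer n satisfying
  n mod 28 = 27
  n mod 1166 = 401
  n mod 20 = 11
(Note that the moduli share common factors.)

Combine the congruences pairwise.
gcd(28, 1166) = 2 and 2 | (401 − 27), so the pair is consistent; merging gives n ≡ 1567 (mod 16324), where 16324 = lcm(28, 1166).
gcd(16324, 20) = 4 and 4 | (11 − 1567), so the pair is consistent; merging gives n ≡ 17891 (mod 81620), where 81620 = lcm(16324, 20).
The solution is unique modulo lcm(28, 1166, 20) = 81620.

17891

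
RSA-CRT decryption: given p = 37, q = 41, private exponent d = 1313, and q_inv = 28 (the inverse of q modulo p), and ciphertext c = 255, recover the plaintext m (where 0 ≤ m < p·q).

d_p = d mod (p−1) = 1313 mod 36 = 17; d_q = d mod (q−1) = 33.
m₁ = c^(d_p) mod p: c ≡ 33 (mod 37), and 33^17 mod 37 = 9.
m₂ = c^(d_q) mod q: c ≡ 9 (mod 41), and 9^33 mod 41 = 9.
h = q_inv·(m₁ − m₂) mod p = 28·(9 − 9) mod 37 = 0.
m = m₂ + h·q = 9 + 0·41 = 9.

9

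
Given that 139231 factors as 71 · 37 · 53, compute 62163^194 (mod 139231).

138692

Mod 71: 62163 ≡ 38; by Fermat, exponent reduces to 194 mod 70 = 54; 38^54 ≡ 29 (mod 71).
Mod 37: 62163 ≡ 3; by Fermat, exponent reduces to 194 mod 36 = 14; 3^14 ≡ 16 (mod 37).
Mod 53: 62163 ≡ 47; by Fermat, exponent reduces to 194 mod 52 = 38; 47^38 ≡ 44 (mod 53).
Combine by CRT: x ≡ 29 (mod 71), x ≡ 16 (mod 37), x ≡ 44 (mod 53) ⇒ x ≡ 138692 (mod 139231).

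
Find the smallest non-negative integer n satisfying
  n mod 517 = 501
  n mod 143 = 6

5154

gcd(517, 143) = 11 and 11 | (6 − 501), so the pair is consistent; merging gives n ≡ 5154 (mod 6721), where 6721 = lcm(517, 143).
The solution is unique modulo lcm(517, 143) = 6721.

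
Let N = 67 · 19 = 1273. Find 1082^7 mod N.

987

Mod 67: 1082 ≡ 10; 10^7 ≡ 49 (mod 67).
Mod 19: 1082 ≡ 18; 18^7 ≡ 18 (mod 19).
Combine by CRT: x ≡ 49 (mod 67), x ≡ 18 (mod 19) ⇒ x ≡ 987 (mod 1273).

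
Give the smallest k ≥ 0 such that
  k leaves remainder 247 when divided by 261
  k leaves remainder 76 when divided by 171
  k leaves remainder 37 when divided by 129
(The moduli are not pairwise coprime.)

139099

gcd(261, 171) = 9 and 9 | (76 − 247), so the pair is consistent; merging gives k ≡ 247 (mod 4959), where 4959 = lcm(261, 171).
gcd(4959, 129) = 3 and 3 | (37 − 247), so the pair is consistent; merging gives k ≡ 139099 (mod 213237), where 213237 = lcm(4959, 129).
The solution is unique modulo lcm(261, 171, 129) = 213237.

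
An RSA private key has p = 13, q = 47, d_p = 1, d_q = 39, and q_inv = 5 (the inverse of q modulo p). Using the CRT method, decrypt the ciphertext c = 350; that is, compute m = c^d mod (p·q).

155

m₁ = c^(d_p) mod p: c ≡ 12 (mod 13), and 12^1 mod 13 = 12.
m₂ = c^(d_q) mod q: c ≡ 21 (mod 47), and 21^39 mod 47 = 14.
h = q_inv·(m₁ − m₂) mod p = 5·(12 − 14) mod 13 = 3.
m = m₂ + h·q = 14 + 3·47 = 155.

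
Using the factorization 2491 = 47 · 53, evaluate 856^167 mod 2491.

2416

Mod 47: 856 ≡ 10; by Fermat, exponent reduces to 167 mod 46 = 29; 10^29 ≡ 19 (mod 47).
Mod 53: 856 ≡ 8; by Fermat, exponent reduces to 167 mod 52 = 11; 8^11 ≡ 31 (mod 53).
Combine by CRT: x ≡ 19 (mod 47), x ≡ 31 (mod 53) ⇒ x ≡ 2416 (mod 2491).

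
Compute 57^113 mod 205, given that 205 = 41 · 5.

Mod 41: 57 ≡ 16; by Fermat, exponent reduces to 113 mod 40 = 33; 16^33 ≡ 37 (mod 41).
Mod 5: 57 ≡ 2; by Fermat, exponent reduces to 113 mod 4 = 1; 2^1 ≡ 2 (mod 5).
Combine by CRT: x ≡ 37 (mod 41), x ≡ 2 (mod 5) ⇒ x ≡ 37 (mod 205).

37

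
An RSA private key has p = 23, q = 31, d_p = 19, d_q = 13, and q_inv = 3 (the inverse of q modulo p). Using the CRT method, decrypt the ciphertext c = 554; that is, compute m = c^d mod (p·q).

463

m₁ = c^(d_p) mod p: c ≡ 2 (mod 23), and 2^19 mod 23 = 3.
m₂ = c^(d_q) mod q: c ≡ 27 (mod 31), and 27^13 mod 31 = 29.
h = q_inv·(m₁ − m₂) mod p = 3·(3 − 29) mod 23 = 14.
m = m₂ + h·q = 29 + 14·31 = 463.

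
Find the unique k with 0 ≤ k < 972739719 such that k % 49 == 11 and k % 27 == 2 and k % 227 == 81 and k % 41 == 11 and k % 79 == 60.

832810871

The moduli are pairwise coprime; N = 49·27·227·41·79 = 972739719.
N/49 = 19851831; 19851831 ≡ 20 (mod 49); 20·27 ≡ 1, so inverse 27.
N/27 = 36027397; 36027397 ≡ 1 (mod 27), inverse 1.
N/227 = 4285197; 4285197 ≡ 118 (mod 227); 118·202 ≡ 1, so inverse 202.
N/41 = 23725359; 23725359 ≡ 12 (mod 41); 12·24 ≡ 1, so inverse 24.
N/79 = 12313161; 12313161 ≡ 63 (mod 79); 63·74 ≡ 1, so inverse 74.
k ≡ 11·19851831·27 + 2·36027397·1 + 81·4285197·202 + 11·23725359·24 + 60·12313161·74 = 137016371531.
137016371531 mod 972739719 = 832810871.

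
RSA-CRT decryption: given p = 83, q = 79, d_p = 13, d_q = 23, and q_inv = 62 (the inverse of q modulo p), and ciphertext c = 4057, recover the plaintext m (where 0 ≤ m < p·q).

843

m₁ = c^(d_p) mod p: c ≡ 73 (mod 83), and 73^13 mod 83 = 13.
m₂ = c^(d_q) mod q: c ≡ 28 (mod 79), and 28^23 mod 79 = 53.
h = q_inv·(m₁ − m₂) mod p = 62·(13 − 53) mod 83 = 10.
m = m₂ + h·q = 53 + 10·79 = 843.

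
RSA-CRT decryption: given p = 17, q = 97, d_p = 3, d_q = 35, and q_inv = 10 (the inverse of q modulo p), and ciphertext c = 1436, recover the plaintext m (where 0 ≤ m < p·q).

m₁ = c^(d_p) mod p: c ≡ 8 (mod 17), and 8^3 mod 17 = 2.
m₂ = c^(d_q) mod q: c ≡ 78 (mod 97), and 78^35 mod 97 = 28.
h = q_inv·(m₁ − m₂) mod p = 10·(2 − 28) mod 17 = 12.
m = m₂ + h·q = 28 + 12·97 = 1192.

1192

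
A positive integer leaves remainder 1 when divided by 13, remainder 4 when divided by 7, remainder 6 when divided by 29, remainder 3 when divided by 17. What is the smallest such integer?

Combine the congruences pairwise.
From x ≡ 1 (mod 13) write x = 1 + 13t. Substituting into x ≡ 4 (mod 7) gives 13t ≡ 3 (mod 7), and since 6⁻¹ ≡ 6 (mod 7), t ≡ 4. Hence x ≡ 1 + 13·4 = 53 (mod 91).
From x ≡ 53 (mod 91) write x = 53 + 91t. Substituting into x ≡ 6 (mod 29) gives 91t ≡ 11 (mod 29), and since 4⁻¹ ≡ 22 (mod 29), t ≡ 10. Hence x ≡ 53 + 91·10 = 963 (mod 2639).
From x ≡ 963 (mod 2639) write x = 963 + 2639t. Substituting into x ≡ 3 (mod 17) gives 2639t ≡ 9 (mod 17), and since 4⁻¹ ≡ 13 (mod 17), t ≡ 15. Hence x ≡ 963 + 2639·15 = 40548 (mod 44863).

40548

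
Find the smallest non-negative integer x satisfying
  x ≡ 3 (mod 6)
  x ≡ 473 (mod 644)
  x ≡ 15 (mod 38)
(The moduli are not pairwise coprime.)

Combine the congruences pairwise.
gcd(6, 644) = 2 and 2 | (473 − 3), so the pair is consistent; merging gives x ≡ 1761 (mod 1932), where 1932 = lcm(6, 644).
gcd(1932, 38) = 2 and 2 | (15 − 1761), so the pair is consistent; merging gives x ≡ 13353 (mod 36708), where 36708 = lcm(1932, 38).
The solution is unique modulo lcm(6, 644, 38) = 36708.

13353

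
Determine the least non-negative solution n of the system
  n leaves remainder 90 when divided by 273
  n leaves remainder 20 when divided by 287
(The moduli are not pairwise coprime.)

1455

gcd(273, 287) = 7 and 7 | (20 − 90), so the pair is consistent; merging gives n ≡ 1455 (mod 11193), where 11193 = lcm(273, 287).
The solution is unique modulo lcm(273, 287) = 11193.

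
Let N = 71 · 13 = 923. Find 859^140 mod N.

Mod 71: 859 ≡ 7; since 70 | 140, by Fermat 7^140 ≡ 1 (mod 71).
Mod 13: 859 ≡ 1; by Fermat, exponent reduces to 140 mod 12 = 8; 1^8 ≡ 1 (mod 13).
Combine by CRT: x ≡ 1 (mod 71), x ≡ 1 (mod 13) ⇒ x ≡ 1 (mod 923).

1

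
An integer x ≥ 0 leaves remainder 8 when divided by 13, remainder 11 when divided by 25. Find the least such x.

From x ≡ 8 (mod 13) write x = 8 + 13t. Substituting into x ≡ 11 (mod 25) gives 13t ≡ 3 (mod 25), and since 13⁻¹ ≡ 2 (mod 25), t ≡ 6. Hence x ≡ 8 + 13·6 = 86 (mod 325).

86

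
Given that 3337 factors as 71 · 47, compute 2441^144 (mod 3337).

2562

Mod 71: 2441 ≡ 27; by Fermat, exponent reduces to 144 mod 70 = 4; 27^4 ≡ 6 (mod 71).
Mod 47: 2441 ≡ 44; by Fermat, exponent reduces to 144 mod 46 = 6; 44^6 ≡ 24 (mod 47).
Combine by CRT: x ≡ 6 (mod 71), x ≡ 24 (mod 47) ⇒ x ≡ 2562 (mod 3337).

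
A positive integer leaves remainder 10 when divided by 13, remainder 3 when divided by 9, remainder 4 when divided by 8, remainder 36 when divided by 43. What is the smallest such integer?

The moduli are pairwise coprime; N = 13·9·8·43 = 40248.
N/13 = 3096; 3096 ≡ 2 (mod 13); 2·7 ≡ 1, so inverse 7.
N/9 = 4472; 4472 ≡ 8 (mod 9); 8·8 ≡ 1, so inverse 8.
N/8 = 5031; 5031 ≡ 7 (mod 8); 7·7 ≡ 1, so inverse 7.
N/43 = 936; 936 ≡ 33 (mod 43); 33·30 ≡ 1, so inverse 30.
m ≡ 10·3096·7 + 3·4472·8 + 4·5031·7 + 36·936·30 = 1475796.
1475796 mod 40248 = 26868.

26868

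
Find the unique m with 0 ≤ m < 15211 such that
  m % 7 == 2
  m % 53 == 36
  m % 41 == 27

1626

The moduli are pairwise coprime; N = 7·53·41 = 15211.
N/7 = 2173; 2173 ≡ 3 (mod 7); 3·5 ≡ 1, so inverse 5.
N/53 = 287; 287 ≡ 22 (mod 53); 22·41 ≡ 1, so inverse 41.
N/41 = 371; 371 ≡ 2 (mod 41); 2·21 ≡ 1, so inverse 21.
m ≡ 2·2173·5 + 36·287·41 + 27·371·21 = 655699.
655699 mod 15211 = 1626.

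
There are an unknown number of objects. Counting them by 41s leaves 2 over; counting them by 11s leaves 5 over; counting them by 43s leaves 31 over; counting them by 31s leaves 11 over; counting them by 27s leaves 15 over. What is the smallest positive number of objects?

The moduli are pairwise coprime; M = 41·11·43·31·27 = 16231941.
M/41 = 395901; 395901 ≡ 5 (mod 41); 5·33 ≡ 1, so inverse 33.
M/11 = 1475631; 1475631 ≡ 3 (mod 11); 3·4 ≡ 1, so inverse 4.
M/43 = 377487; 377487 ≡ 33 (mod 43); 33·30 ≡ 1, so inverse 30.
M/31 = 523611; 523611 ≡ 21 (mod 31); 21·3 ≡ 1, so inverse 3.
M/27 = 601183; 601183 ≡ 1 (mod 27), inverse 1.
N ≡ 2·395901·33 + 5·1475631·4 + 31·377487·30 + 11·523611·3 + 15·601183·1 = 433001904.
433001904 mod 16231941 = 10971438.

10971438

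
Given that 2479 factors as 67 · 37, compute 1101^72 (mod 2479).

Mod 67: 1101 ≡ 29; by Fermat, exponent reduces to 72 mod 66 = 6; 29^6 ≡ 1 (mod 67).
Mod 37: 1101 ≡ 28; since 36 | 72, by Fermat 28^72 ≡ 1 (mod 37).
Combine by CRT: x ≡ 1 (mod 67), x ≡ 1 (mod 37) ⇒ x ≡ 1 (mod 2479).

1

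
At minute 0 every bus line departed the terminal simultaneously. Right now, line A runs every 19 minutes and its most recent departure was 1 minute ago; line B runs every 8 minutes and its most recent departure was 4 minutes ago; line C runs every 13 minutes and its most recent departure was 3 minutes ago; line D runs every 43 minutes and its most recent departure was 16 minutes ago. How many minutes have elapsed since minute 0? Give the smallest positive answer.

69332

Combine the congruences pairwise.
From t ≡ 1 (mod 19) write t = 1 + 19s. Substituting into t ≡ 4 (mod 8) gives 19s ≡ 3 (mod 8), and since 3⁻¹ ≡ 3 (mod 8), s ≡ 1. Hence t ≡ 1 + 19·1 = 20 (mod 152).
From t ≡ 20 (mod 152) write t = 20 + 152s. Substituting into t ≡ 3 (mod 13) gives 152s ≡ 9 (mod 13), and since 9⁻¹ ≡ 3 (mod 13), s ≡ 1. Hence t ≡ 20 + 152·1 = 172 (mod 1976).
From t ≡ 172 (mod 1976) write t = 172 + 1976s. Substituting into t ≡ 16 (mod 43) gives 1976s ≡ 16 (mod 43), and since 41⁻¹ ≡ 21 (mod 43), s ≡ 35. Hence t ≡ 172 + 1976·35 = 69332 (mod 84968).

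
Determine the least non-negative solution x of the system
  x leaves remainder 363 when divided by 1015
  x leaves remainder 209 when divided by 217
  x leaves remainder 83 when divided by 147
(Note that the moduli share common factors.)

gcd(1015, 217) = 7 and 7 | (209 − 363), so the pair is consistent; merging gives x ≡ 27768 (mod 31465), where 31465 = lcm(1015, 217).
gcd(31465, 147) = 7 and 7 | (83 − 27768), so the pair is consistent; merging gives x ≡ 468278 (mod 660765), where 660765 = lcm(31465, 147).
The solution is unique modulo lcm(1015, 217, 147) = 660765.

468278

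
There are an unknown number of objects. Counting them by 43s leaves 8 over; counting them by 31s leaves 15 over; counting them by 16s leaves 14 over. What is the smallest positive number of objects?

Combine the congruences pairwise.
From N ≡ 8 (mod 43) write N = 8 + 43t. Substituting into N ≡ 15 (mod 31) gives 43t ≡ 7 (mod 31), and since 12⁻¹ ≡ 13 (mod 31), t ≡ 29. Hence N ≡ 8 + 43·29 = 1255 (mod 1333).
From N ≡ 1255 (mod 1333) write N = 1255 + 1333t. Substituting into N ≡ 14 (mod 16) gives 1333t ≡ 7 (mod 16), and since 5⁻¹ ≡ 13 (mod 16), t ≡ 11. Hence N ≡ 1255 + 1333·11 = 15918 (mod 21328).

15918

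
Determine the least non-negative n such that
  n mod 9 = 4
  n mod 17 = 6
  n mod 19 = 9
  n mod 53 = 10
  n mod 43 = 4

The moduli are pairwise coprime; M = 9·17·19·53·43 = 6625053.
M/9 = 736117; 736117 ≡ 7 (mod 9); 7·4 ≡ 1, so inverse 4.
M/17 = 389709; 389709 ≡ 1 (mod 17), inverse 1.
M/19 = 348687; 348687 ≡ 18 (mod 19); 18·18 ≡ 1, so inverse 18.
M/53 = 125001; 125001 ≡ 27 (mod 53); 27·2 ≡ 1, so inverse 2.
M/43 = 154071; 154071 ≡ 2 (mod 43); 2·22 ≡ 1, so inverse 22.
n ≡ 4·736117·4 + 6·389709·1 + 9·348687·18 + 10·125001·2 + 4·154071·22 = 86661688.
86661688 mod 6625053 = 535999.

535999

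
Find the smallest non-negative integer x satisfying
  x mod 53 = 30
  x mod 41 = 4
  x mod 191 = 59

The moduli are pairwise coprime; N = 53·41·191 = 415043.
N/53 = 7831; 7831 ≡ 40 (mod 53); 40·4 ≡ 1, so inverse 4.
N/41 = 10123; 10123 ≡ 37 (mod 41); 37·10 ≡ 1, so inverse 10.
N/191 = 2173; 2173 ≡ 72 (mod 191); 72·130 ≡ 1, so inverse 130.
x ≡ 30·7831·4 + 4·10123·10 + 59·2173·130 = 18011550.
18011550 mod 415043 = 164701.

164701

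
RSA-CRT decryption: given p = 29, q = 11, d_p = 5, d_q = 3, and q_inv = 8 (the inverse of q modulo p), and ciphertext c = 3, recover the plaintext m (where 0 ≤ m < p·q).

214

m₁ = c^(d_p) mod p: c ≡ 3 (mod 29), and 3^5 mod 29 = 11.
m₂ = c^(d_q) mod q: c ≡ 3 (mod 11), and 3^3 mod 11 = 5.
h = q_inv·(m₁ − m₂) mod p = 8·(11 − 5) mod 29 = 19.
m = m₂ + h·q = 5 + 19·11 = 214.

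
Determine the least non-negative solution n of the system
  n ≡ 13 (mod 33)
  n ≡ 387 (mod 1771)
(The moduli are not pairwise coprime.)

gcd(33, 1771) = 11 and 11 | (387 − 13), so the pair is consistent; merging gives n ≡ 2158 (mod 5313), where 5313 = lcm(33, 1771).
The solution is unique modulo lcm(33, 1771) = 5313.

2158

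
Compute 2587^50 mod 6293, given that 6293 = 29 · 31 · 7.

Mod 29: 2587 ≡ 6; by Fermat, exponent reduces to 50 mod 28 = 22; 6^22 ≡ 23 (mod 29).
Mod 31: 2587 ≡ 14; by Fermat, exponent reduces to 50 mod 30 = 20; 14^20 ≡ 5 (mod 31).
Mod 7: 2587 ≡ 4; by Fermat, exponent reduces to 50 mod 6 = 2; 4^2 ≡ 2 (mod 7).
Combine by CRT: x ≡ 23 (mod 29), x ≡ 5 (mod 31), x ≡ 2 (mod 7) ⇒ x ≡ 3880 (mod 6293).

3880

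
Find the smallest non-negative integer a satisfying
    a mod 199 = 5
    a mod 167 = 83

From a ≡ 5 (mod 199) write a = 5 + 199t. Substituting into a ≡ 83 (mod 167) gives 199t ≡ 78 (mod 167), and since 32⁻¹ ≡ 47 (mod 167), t ≡ 159. Hence a ≡ 5 + 199·159 = 31646 (mod 33233).

31646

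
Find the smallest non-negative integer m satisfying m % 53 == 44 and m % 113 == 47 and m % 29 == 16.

35077

The moduli are pairwise coprime; N = 53·113·29 = 173681.
N/53 = 3277; 3277 ≡ 44 (mod 53); 44·47 ≡ 1, so inverse 47.
N/113 = 1537; 1537 ≡ 68 (mod 113); 68·5 ≡ 1, so inverse 5.
N/29 = 5989; 5989 ≡ 15 (mod 29); 15·2 ≡ 1, so inverse 2.
m ≡ 44·3277·47 + 47·1537·5 + 16·5989·2 = 7329679.
7329679 mod 173681 = 35077.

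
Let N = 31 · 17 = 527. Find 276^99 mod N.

64

Mod 31: 276 ≡ 28; by Fermat, exponent reduces to 99 mod 30 = 9; 28^9 ≡ 2 (mod 31).
Mod 17: 276 ≡ 4; by Fermat, exponent reduces to 99 mod 16 = 3; 4^3 ≡ 13 (mod 17).
Combine by CRT: x ≡ 2 (mod 31), x ≡ 13 (mod 17) ⇒ x ≡ 64 (mod 527).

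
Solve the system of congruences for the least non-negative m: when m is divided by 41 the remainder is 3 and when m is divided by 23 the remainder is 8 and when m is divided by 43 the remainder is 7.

26366

The moduli are pairwise coprime; N = 41·23·43 = 40549.
N/41 = 989; 989 ≡ 5 (mod 41); 5·33 ≡ 1, so inverse 33.
N/23 = 1763; 1763 ≡ 15 (mod 23); 15·20 ≡ 1, so inverse 20.
N/43 = 943; 943 ≡ 40 (mod 43); 40·14 ≡ 1, so inverse 14.
m ≡ 3·989·33 + 8·1763·20 + 7·943·14 = 472405.
472405 mod 40549 = 26366.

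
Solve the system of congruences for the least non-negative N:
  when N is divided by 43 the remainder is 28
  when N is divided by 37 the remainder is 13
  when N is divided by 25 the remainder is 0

38900

The moduli are pairwise coprime; M = 43·37·25 = 39775.
M/43 = 925; 925 ≡ 22 (mod 43); 22·2 ≡ 1, so inverse 2.
M/37 = 1075; 1075 ≡ 2 (mod 37); 2·19 ≡ 1, so inverse 19.
M/25 = 1591; 1591 ≡ 16 (mod 25); 16·11 ≡ 1, so inverse 11.
N ≡ 28·925·2 + 13·1075·19 + 0·1591·11 = 317325.
317325 mod 39775 = 38900.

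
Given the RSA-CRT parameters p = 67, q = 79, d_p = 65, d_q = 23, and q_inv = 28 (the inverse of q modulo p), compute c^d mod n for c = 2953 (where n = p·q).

3444

m₁ = c^(d_p) mod p: c ≡ 5 (mod 67), and 5^65 mod 67 = 27.
m₂ = c^(d_q) mod q: c ≡ 30 (mod 79), and 30^23 mod 79 = 47.
h = q_inv·(m₁ − m₂) mod p = 28·(27 − 47) mod 67 = 43.
m = m₂ + h·q = 47 + 43·79 = 3444.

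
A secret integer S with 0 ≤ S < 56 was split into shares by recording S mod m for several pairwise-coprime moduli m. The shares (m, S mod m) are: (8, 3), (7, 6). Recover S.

Combine the congruences pairwise.
From S ≡ 3 (mod 8) write S = 3 + 8t. Substituting into S ≡ 6 (mod 7) gives 8t ≡ 3 (mod 7), and since 1⁻¹ ≡ 1 (mod 7), t ≡ 3. Hence S ≡ 3 + 8·3 = 27 (mod 56).

27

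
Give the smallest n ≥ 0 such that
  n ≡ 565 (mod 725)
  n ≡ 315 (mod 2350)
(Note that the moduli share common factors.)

42615

Combine the congruences pairwise.
gcd(725, 2350) = 25 and 25 | (315 − 565), so the pair is consistent; merging gives n ≡ 42615 (mod 68150), where 68150 = lcm(725, 2350).
The solution is unique modulo lcm(725, 2350) = 68150.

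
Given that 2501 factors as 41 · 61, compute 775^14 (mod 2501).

Mod 41: 775 ≡ 37; 37^14 ≡ 10 (mod 41).
Mod 61: 775 ≡ 43; 43^14 ≡ 4 (mod 61).
Combine by CRT: x ≡ 10 (mod 41), x ≡ 4 (mod 61) ⇒ x ≡ 1773 (mod 2501).

1773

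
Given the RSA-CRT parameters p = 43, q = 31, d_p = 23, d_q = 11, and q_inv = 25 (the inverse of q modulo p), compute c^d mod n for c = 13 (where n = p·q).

m₁ = c^(d_p) mod p: c ≡ 13 (mod 43), and 13^23 mod 43 = 40.
m₂ = c^(d_q) mod q: c ≡ 13 (mod 31), and 13^11 mod 31 = 3.
h = q_inv·(m₁ − m₂) mod p = 25·(40 − 3) mod 43 = 22.
m = m₂ + h·q = 3 + 22·31 = 685.

685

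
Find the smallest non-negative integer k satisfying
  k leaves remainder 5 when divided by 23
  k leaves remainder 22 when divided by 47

Combine the congruences pairwise.
From k ≡ 5 (mod 23) write k = 5 + 23t. Substituting into k ≡ 22 (mod 47) gives 23t ≡ 17 (mod 47), and since 23⁻¹ ≡ 45 (mod 47), t ≡ 13. Hence k ≡ 5 + 23·13 = 304 (mod 1081).

304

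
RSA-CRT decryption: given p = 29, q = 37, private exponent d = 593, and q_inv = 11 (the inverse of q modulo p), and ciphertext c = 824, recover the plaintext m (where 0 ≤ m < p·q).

d_p = d mod (p−1) = 593 mod 28 = 5; d_q = d mod (q−1) = 17.
m₁ = c^(d_p) mod p: c ≡ 12 (mod 29), and 12^5 mod 29 = 12.
m₂ = c^(d_q) mod q: c ≡ 10 (mod 37), and 10^17 mod 37 = 26.
h = q_inv·(m₁ − m₂) mod p = 11·(12 − 26) mod 29 = 20.
m = m₂ + h·q = 26 + 20·37 = 766.

766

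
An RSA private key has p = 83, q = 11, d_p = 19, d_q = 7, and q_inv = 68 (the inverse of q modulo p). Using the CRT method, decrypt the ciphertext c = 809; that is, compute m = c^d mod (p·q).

8

m₁ = c^(d_p) mod p: c ≡ 62 (mod 83), and 62^19 mod 83 = 8.
m₂ = c^(d_q) mod q: c ≡ 6 (mod 11), and 6^7 mod 11 = 8.
h = q_inv·(m₁ − m₂) mod p = 68·(8 − 8) mod 83 = 0.
m = m₂ + h·q = 8 + 0·11 = 8.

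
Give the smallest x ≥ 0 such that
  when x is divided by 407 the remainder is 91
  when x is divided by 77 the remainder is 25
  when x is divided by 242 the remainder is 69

gcd(407, 77) = 11 and 11 | (25 − 91), so the pair is consistent; merging gives x ≡ 1719 (mod 2849), where 2849 = lcm(407, 77).
gcd(2849, 242) = 11 and 11 | (69 − 1719), so the pair is consistent; merging gives x ≡ 24511 (mod 62678), where 62678 = lcm(2849, 242).
The solution is unique modulo lcm(407, 77, 242) = 62678.

24511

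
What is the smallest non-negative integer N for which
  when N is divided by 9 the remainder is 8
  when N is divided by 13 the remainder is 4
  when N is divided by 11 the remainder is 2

From N ≡ 8 (mod 9) write N = 8 + 9t. Substituting into N ≡ 4 (mod 13) gives 9t ≡ 9 (mod 13), and since 9⁻¹ ≡ 3 (mod 13), t ≡ 1. Hence N ≡ 8 + 9·1 = 17 (mod 117).
From N ≡ 17 (mod 117) write N = 17 + 117t. Substituting into N ≡ 2 (mod 11) gives 117t ≡ 7 (mod 11), and since 7⁻¹ ≡ 8 (mod 11), t ≡ 1. Hence N ≡ 17 + 117·1 = 134 (mod 1287).

134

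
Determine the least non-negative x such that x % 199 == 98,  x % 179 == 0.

2685

Combine the congruences pairwise.
From x ≡ 98 (mod 199) write x = 98 + 199t. Substituting into x ≡ 0 (mod 179) gives 199t ≡ 81 (mod 179), and since 20⁻¹ ≡ 9 (mod 179), t ≡ 13. Hence x ≡ 98 + 199·13 = 2685 (mod 35621).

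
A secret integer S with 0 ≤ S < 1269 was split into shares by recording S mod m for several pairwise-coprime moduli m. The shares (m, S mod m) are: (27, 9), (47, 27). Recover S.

From S ≡ 9 (mod 27) write S = 9 + 27t. Substituting into S ≡ 27 (mod 47) gives 27t ≡ 18 (mod 47), and since 27⁻¹ ≡ 7 (mod 47), t ≡ 32. Hence S ≡ 9 + 27·32 = 873 (mod 1269).

873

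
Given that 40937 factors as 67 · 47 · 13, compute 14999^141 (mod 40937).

13376

Mod 67: 14999 ≡ 58; by Fermat, exponent reduces to 141 mod 66 = 9; 58^9 ≡ 43 (mod 67).
Mod 47: 14999 ≡ 6; by Fermat, exponent reduces to 141 mod 46 = 3; 6^3 ≡ 28 (mod 47).
Mod 13: 14999 ≡ 10; by Fermat, exponent reduces to 141 mod 12 = 9; 10^9 ≡ 12 (mod 13).
Combine by CRT: x ≡ 43 (mod 67), x ≡ 28 (mod 47), x ≡ 12 (mod 13) ⇒ x ≡ 13376 (mod 40937).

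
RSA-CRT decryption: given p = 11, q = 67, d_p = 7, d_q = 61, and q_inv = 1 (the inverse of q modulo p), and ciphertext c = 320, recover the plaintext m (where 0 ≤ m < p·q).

45

m₁ = c^(d_p) mod p: c ≡ 1 (mod 11), and 1^7 mod 11 = 1.
m₂ = c^(d_q) mod q: c ≡ 52 (mod 67), and 52^61 mod 67 = 45.
h = q_inv·(m₁ − m₂) mod p = 1·(1 − 45) mod 11 = 0.
m = m₂ + h·q = 45 + 0·67 = 45.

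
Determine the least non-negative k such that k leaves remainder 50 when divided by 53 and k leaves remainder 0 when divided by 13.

156

From k ≡ 50 (mod 53) write k = 50 + 53t. Substituting into k ≡ 0 (mod 13) gives 53t ≡ 2 (mod 13), and since 1⁻¹ ≡ 1 (mod 13), t ≡ 2. Hence k ≡ 50 + 53·2 = 156 (mod 689).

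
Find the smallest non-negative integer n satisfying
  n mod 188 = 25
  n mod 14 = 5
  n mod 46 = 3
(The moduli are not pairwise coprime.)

Combine the congruences pairwise.
gcd(188, 14) = 2 and 2 | (5 − 25), so the pair is consistent; merging gives n ≡ 1153 (mod 1316), where 1316 = lcm(188, 14).
gcd(1316, 46) = 2 and 2 | (3 − 1153), so the pair is consistent; merging gives n ≡ 1153 (mod 30268), where 30268 = lcm(1316, 46).
The solution is unique modulo lcm(188, 14, 46) = 30268.

1153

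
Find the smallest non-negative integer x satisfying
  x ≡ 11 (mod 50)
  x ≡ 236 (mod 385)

gcd(50, 385) = 5 and 5 | (236 − 11), so the pair is consistent; merging gives x ≡ 2161 (mod 3850), where 3850 = lcm(50, 385).
The solution is unique modulo lcm(50, 385) = 3850.

2161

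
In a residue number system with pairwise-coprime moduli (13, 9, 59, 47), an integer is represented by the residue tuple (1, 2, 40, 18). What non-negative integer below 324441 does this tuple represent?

From x ≡ 1 (mod 13) write x = 1 + 13t. Substituting into x ≡ 2 (mod 9) gives 13t ≡ 1 (mod 9), and since 4⁻¹ ≡ 7 (mod 9), t ≡ 7. Hence x ≡ 1 + 13·7 = 92 (mod 117).
From x ≡ 92 (mod 117) write x = 92 + 117t. Substituting into x ≡ 40 (mod 59) gives 117t ≡ 7 (mod 59), and since 58⁻¹ ≡ 58 (mod 59), t ≡ 52. Hence x ≡ 92 + 117·52 = 6176 (mod 6903).
From x ≡ 6176 (mod 6903) write x = 6176 + 6903t. Substituting into x ≡ 18 (mod 47) gives 6903t ≡ 46 (mod 47), and since 41⁻¹ ≡ 39 (mod 47), t ≡ 8. Hence x ≡ 6176 + 6903·8 = 61400 (mod 324441).

61400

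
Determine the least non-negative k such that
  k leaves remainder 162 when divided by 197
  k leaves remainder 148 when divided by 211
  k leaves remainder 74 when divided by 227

The moduli are pairwise coprime; N = 197·211·227 = 9435709.
N/197 = 47897; 47897 ≡ 26 (mod 197); 26·144 ≡ 1, so inverse 144.
N/211 = 44719; 44719 ≡ 198 (mod 211); 198·146 ≡ 1, so inverse 146.
N/227 = 41567; 41567 ≡ 26 (mod 227); 26·131 ≡ 1, so inverse 131.
k ≡ 162·47897·144 + 148·44719·146 + 74·41567·131 = 2486579866.
2486579866 mod 9435709 = 4988399.

4988399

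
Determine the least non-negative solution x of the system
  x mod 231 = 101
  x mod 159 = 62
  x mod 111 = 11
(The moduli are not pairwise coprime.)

Combine the congruences pairwise.
gcd(231, 159) = 3 and 3 | (62 − 101), so the pair is consistent; merging gives x ≡ 8648 (mod 12243), where 12243 = lcm(231, 159).
gcd(12243, 111) = 3 and 3 | (11 − 8648), so the pair is consistent; merging gives x ≡ 57620 (mod 452991), where 452991 = lcm(12243, 111).
The solution is unique modulo lcm(231, 159, 111) = 452991.

57620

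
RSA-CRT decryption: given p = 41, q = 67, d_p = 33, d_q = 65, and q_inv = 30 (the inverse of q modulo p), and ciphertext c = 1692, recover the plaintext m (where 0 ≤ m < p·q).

2617

m₁ = c^(d_p) mod p: c ≡ 11 (mod 41), and 11^33 mod 41 = 34.
m₂ = c^(d_q) mod q: c ≡ 17 (mod 67), and 17^65 mod 67 = 4.
h = q_inv·(m₁ − m₂) mod p = 30·(34 − 4) mod 41 = 39.
m = m₂ + h·q = 4 + 39·67 = 2617.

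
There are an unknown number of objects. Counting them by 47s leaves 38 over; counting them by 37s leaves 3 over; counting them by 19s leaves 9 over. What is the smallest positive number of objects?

The moduli are pairwise coprime; M = 47·37·19 = 33041.
M/47 = 703; 703 ≡ 45 (mod 47); 45·23 ≡ 1, so inverse 23.
M/37 = 893; 893 ≡ 5 (mod 37); 5·15 ≡ 1, so inverse 15.
M/19 = 1739; 1739 ≡ 10 (mod 19); 10·2 ≡ 1, so inverse 2.
N ≡ 38·703·23 + 3·893·15 + 9·1739·2 = 685909.
685909 mod 33041 = 25089.

25089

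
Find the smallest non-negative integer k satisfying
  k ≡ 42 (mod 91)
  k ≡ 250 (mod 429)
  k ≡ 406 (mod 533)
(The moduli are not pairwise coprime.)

Combine the congruences pairwise.
gcd(91, 429) = 13 and 13 | (250 − 42), so the pair is consistent; merging gives k ≡ 679 (mod 3003), where 3003 = lcm(91, 429).
gcd(3003, 533) = 13 and 13 | (406 − 679), so the pair is consistent; merging gives k ≡ 78757 (mod 123123), where 123123 = lcm(3003, 533).
The solution is unique modulo lcm(91, 429, 533) = 123123.

78757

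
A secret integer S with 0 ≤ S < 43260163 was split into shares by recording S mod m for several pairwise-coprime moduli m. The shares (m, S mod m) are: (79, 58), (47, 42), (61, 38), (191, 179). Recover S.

19851573

The moduli are pairwise coprime; N = 79·47·61·191 = 43260163.
N/79 = 547597; 547597 ≡ 48 (mod 79); 48·28 ≡ 1, so inverse 28.
N/47 = 920429; 920429 ≡ 28 (mod 47); 28·42 ≡ 1, so inverse 42.
N/61 = 709183; 709183 ≡ 58 (mod 61); 58·20 ≡ 1, so inverse 20.
N/191 = 226493; 226493 ≡ 158 (mod 191); 158·81 ≡ 1, so inverse 81.
S ≡ 58·547597·28 + 42·920429·42 + 38·709183·20 + 179·226493·81 = 6335835371.
6335835371 mod 43260163 = 19851573.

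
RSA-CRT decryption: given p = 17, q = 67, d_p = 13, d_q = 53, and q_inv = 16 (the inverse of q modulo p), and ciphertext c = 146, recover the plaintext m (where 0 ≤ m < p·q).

m₁ = c^(d_p) mod p: c ≡ 10 (mod 17), and 10^13 mod 17 = 11.
m₂ = c^(d_q) mod q: c ≡ 12 (mod 67), and 12^53 mod 67 = 44.
h = q_inv·(m₁ − m₂) mod p = 16·(11 − 44) mod 17 = 16.
m = m₂ + h·q = 44 + 16·67 = 1116.

1116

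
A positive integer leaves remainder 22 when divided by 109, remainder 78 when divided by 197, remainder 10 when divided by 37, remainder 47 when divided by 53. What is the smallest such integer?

The moduli are pairwise coprime; N = 109·197·37·53 = 42108553.
N/109 = 386317; 386317 ≡ 21 (mod 109); 21·26 ≡ 1, so inverse 26.
N/197 = 213749; 213749 ≡ 4 (mod 197); 4·148 ≡ 1, so inverse 148.
N/37 = 1138069; 1138069 ≡ 23 (mod 37); 23·29 ≡ 1, so inverse 29.
N/53 = 794501; 794501 ≡ 31 (mod 53); 31·12 ≡ 1, so inverse 12.
x ≡ 22·386317·26 + 78·213749·148 + 10·1138069·29 + 47·794501·12 = 3466630354.
3466630354 mod 42108553 = 13729008.

13729008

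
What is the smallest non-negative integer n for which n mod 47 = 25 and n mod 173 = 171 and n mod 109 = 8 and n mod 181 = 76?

Combine the congruences pairwise.
From n ≡ 25 (mod 47) write n = 25 + 47t. Substituting into n ≡ 171 (mod 173) gives 47t ≡ 146 (mod 173), and since 47⁻¹ ≡ 81 (mod 173), t ≡ 62. Hence n ≡ 25 + 47·62 = 2939 (mod 8131).
From n ≡ 2939 (mod 8131) write n = 2939 + 8131t. Substituting into n ≡ 8 (mod 109) gives 8131t ≡ 12 (mod 109), and since 65⁻¹ ≡ 52 (mod 109), t ≡ 79. Hence n ≡ 2939 + 8131·79 = 645288 (mod 886279).
From n ≡ 645288 (mod 886279) write n = 645288 + 886279t. Substituting into n ≡ 76 (mod 181) gives 886279t ≡ 53 (mod 181), and since 103⁻¹ ≡ 58 (mod 181), t ≡ 178. Hence n ≡ 645288 + 886279·178 = 158402950 (mod 160416499).

158402950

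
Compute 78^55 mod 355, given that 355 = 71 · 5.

247

Mod 71: 78 ≡ 7; 7^55 ≡ 34 (mod 71).
Mod 5: 78 ≡ 3; by Fermat, exponent reduces to 55 mod 4 = 3; 3^3 ≡ 2 (mod 5).
Combine by CRT: x ≡ 34 (mod 71), x ≡ 2 (mod 5) ⇒ x ≡ 247 (mod 355).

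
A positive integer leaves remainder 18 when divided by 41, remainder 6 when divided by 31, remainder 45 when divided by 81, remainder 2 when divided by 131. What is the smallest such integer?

From x ≡ 18 (mod 41) write x = 18 + 41t. Substituting into x ≡ 6 (mod 31) gives 41t ≡ 19 (mod 31), and since 10⁻¹ ≡ 28 (mod 31), t ≡ 5. Hence x ≡ 18 + 41·5 = 223 (mod 1271).
From x ≡ 223 (mod 1271) write x = 223 + 1271t. Substituting into x ≡ 45 (mod 81) gives 1271t ≡ 65 (mod 81), and since 56⁻¹ ≡ 68 (mod 81), t ≡ 46. Hence x ≡ 223 + 1271·46 = 58689 (mod 102951).
From x ≡ 58689 (mod 102951) write x = 58689 + 102951t. Substituting into x ≡ 2 (mod 131) gives 102951t ≡ 1 (mod 131), and since 116⁻¹ ≡ 96 (mod 131), t ≡ 96. Hence x ≡ 58689 + 102951·96 = 9941985 (mod 13486581).

9941985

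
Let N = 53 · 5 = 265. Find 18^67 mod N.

32

Mod 53: 18 ≡ 18; by Fermat, exponent reduces to 67 mod 52 = 15; 18^15 ≡ 32 (mod 53).
Mod 5: 18 ≡ 3; by Fermat, exponent reduces to 67 mod 4 = 3; 3^3 ≡ 2 (mod 5).
Combine by CRT: x ≡ 32 (mod 53), x ≡ 2 (mod 5) ⇒ x ≡ 32 (mod 265).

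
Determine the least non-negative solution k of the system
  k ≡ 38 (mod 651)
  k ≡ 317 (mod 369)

11756

gcd(651, 369) = 3 and 3 | (317 − 38), so the pair is consistent; merging gives k ≡ 11756 (mod 80073), where 80073 = lcm(651, 369).
The solution is unique modulo lcm(651, 369) = 80073.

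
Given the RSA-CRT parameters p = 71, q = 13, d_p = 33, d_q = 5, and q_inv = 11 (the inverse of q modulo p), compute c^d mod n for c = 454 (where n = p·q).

402

m₁ = c^(d_p) mod p: c ≡ 28 (mod 71), and 28^33 mod 71 = 47.
m₂ = c^(d_q) mod q: c ≡ 12 (mod 13), and 12^5 mod 13 = 12.
h = q_inv·(m₁ − m₂) mod p = 11·(47 − 12) mod 71 = 30.
m = m₂ + h·q = 12 + 30·13 = 402.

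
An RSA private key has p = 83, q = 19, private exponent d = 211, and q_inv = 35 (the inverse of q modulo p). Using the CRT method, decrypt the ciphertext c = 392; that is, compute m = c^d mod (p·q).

753

d_p = d mod (p−1) = 211 mod 82 = 47; d_q = d mod (q−1) = 13.
m₁ = c^(d_p) mod p: c ≡ 60 (mod 83), and 60^47 mod 83 = 6.
m₂ = c^(d_q) mod q: c ≡ 12 (mod 19), and 12^13 mod 19 = 12.
h = q_inv·(m₁ − m₂) mod p = 35·(6 − 12) mod 83 = 39.
m = m₂ + h·q = 12 + 39·19 = 753.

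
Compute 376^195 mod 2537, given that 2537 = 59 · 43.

Mod 59: 376 ≡ 22; by Fermat, exponent reduces to 195 mod 58 = 21; 22^21 ≡ 35 (mod 59).
Mod 43: 376 ≡ 32; by Fermat, exponent reduces to 195 mod 42 = 27; 32^27 ≡ 39 (mod 43).
Combine by CRT: x ≡ 35 (mod 59), x ≡ 39 (mod 43) ⇒ x ≡ 684 (mod 2537).

684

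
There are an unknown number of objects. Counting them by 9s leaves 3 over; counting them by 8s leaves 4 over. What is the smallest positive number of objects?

From N ≡ 3 (mod 9) write N = 3 + 9t. Substituting into N ≡ 4 (mod 8) gives 9t ≡ 1 (mod 8), and since 1⁻¹ ≡ 1 (mod 8), t ≡ 1. Hence N ≡ 3 + 9·1 = 12 (mod 72).

12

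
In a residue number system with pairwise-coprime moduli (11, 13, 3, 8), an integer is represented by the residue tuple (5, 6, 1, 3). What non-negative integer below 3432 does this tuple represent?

643

The moduli are pairwise coprime; N = 11·13·3·8 = 3432.
N/11 = 312; 312 ≡ 4 (mod 11); 4·3 ≡ 1, so inverse 3.
N/13 = 264; 264 ≡ 4 (mod 13); 4·10 ≡ 1, so inverse 10.
N/3 = 1144; 1144 ≡ 1 (mod 3), inverse 1.
N/8 = 429; 429 ≡ 5 (mod 8); 5·5 ≡ 1, so inverse 5.
x ≡ 5·312·3 + 6·264·10 + 1·1144·1 + 3·429·5 = 28099.
28099 mod 3432 = 643.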